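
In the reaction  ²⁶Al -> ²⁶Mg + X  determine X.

Conserve mass number: 26 = 26 + A, so A = 0.
Conserve atomic number: 13 = 12 + Z, so Z = 1.
A = 0 and Z = 1 is e⁺ — a positron.

positron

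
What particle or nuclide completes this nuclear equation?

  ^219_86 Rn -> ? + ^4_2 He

Po-215

Conserve mass number: 219 = A + 4, so A = 215.
Conserve atomic number: 86 = Z + 2, so Z = 84.
Z = 84 is polonium, so the species is ^215_84 Po.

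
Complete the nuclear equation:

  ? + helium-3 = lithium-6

Conserve mass number: A + 3 = 6, so A = 3.
Conserve atomic number: Z + 2 = 3, so Z = 1.
A = 3 and Z = 1 is hydrogen-3 — a triton.

triton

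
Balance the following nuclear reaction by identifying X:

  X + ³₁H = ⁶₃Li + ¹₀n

Conserve mass number: A + 3 = 6 + 1, so A = 4.
Conserve atomic number: Z + 1 = 3 + 0, so Z = 2.
A = 4 and Z = 2 is ⁴₂He — an alpha particle.

alpha particle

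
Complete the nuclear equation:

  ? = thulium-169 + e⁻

Conserve mass number: A = 169 + 0, so A = 169.
Conserve atomic number: Z = 69 − 1, so Z = 68.
Z = 68 is erbium, so the species is erbium-169.

Er-169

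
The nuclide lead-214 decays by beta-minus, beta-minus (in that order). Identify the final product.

Start: (A, Z) = (214, 82).
After β⁻: (214, 83).
After β⁻: (214, 84).
Z = 84 is polonium.

Po-214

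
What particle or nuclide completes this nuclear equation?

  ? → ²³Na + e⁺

Mg-23

Conserve mass number: A = 23 + 0, so A = 23.
Conserve atomic number: Z = 11 + 1, so Z = 12.
Z = 12 is magnesium, so the species is ²³Mg.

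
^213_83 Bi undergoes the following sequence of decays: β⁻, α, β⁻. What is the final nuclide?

Start: (A, Z) = (213, 83).
After β⁻: (213, 84).
After α: (209, 82).
After β⁻: (209, 83).
Z = 83 is bismuth.

Bi-209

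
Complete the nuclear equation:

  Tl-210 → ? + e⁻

Conserve mass number: 210 = A + 0, so A = 210.
Conserve atomic number: 81 = Z − 1, so Z = 82.
Z = 82 is lead, so the species is Pb-210.

Pb-210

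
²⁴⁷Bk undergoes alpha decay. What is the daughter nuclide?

Am-243

Alpha decay: mass number changes by -4, atomic number by -2.
A: 247 − 4 = 243; Z: 97 − 2 = 95.
Z = 95 is americium, so the daughter is ²⁴³Am.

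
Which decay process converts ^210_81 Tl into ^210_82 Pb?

ΔA = 210 − 210 = 0; ΔZ = 82 − 81 = +1.
A is unchanged and Z rises by 1 — a neutron has become a proton (β⁻ decay).

beta-minus decay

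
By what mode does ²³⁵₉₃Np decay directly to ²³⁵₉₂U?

beta-plus decay or electron capture

ΔA = 235 − 235 = 0; ΔZ = 92 − 93 = -1.
A is unchanged and Z drops by 1 — a proton has become a neutron (β⁺ emission or electron capture).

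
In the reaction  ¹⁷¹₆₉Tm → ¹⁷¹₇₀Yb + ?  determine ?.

beta-minus particle

Conserve mass number: 171 = 171 + A, so A = 0.
Conserve atomic number: 69 = 70 + Z, so Z = -1.
A = 0 and Z = -1 is ⁰₋₁e — a beta-minus particle.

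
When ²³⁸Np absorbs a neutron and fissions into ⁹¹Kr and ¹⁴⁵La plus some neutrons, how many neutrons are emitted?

3

Conserve mass number: 239 = 91 + 145 + k, so k = 239 − 236 = 3.
Check atomic number: 93 = 36 + 57 + 0 = 93. ✓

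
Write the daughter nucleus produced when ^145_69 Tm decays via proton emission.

Er-144

Proton emission: mass number changes by -1, atomic number by -1.
A: 145 − 1 = 144; Z: 69 − 1 = 68.
Z = 68 is erbium, so the daughter is ^144_68 Er.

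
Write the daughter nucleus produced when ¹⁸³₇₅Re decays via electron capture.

W-183

Electron capture: mass number changes by +0, atomic number by -1.
A: 183 = 183; Z: 75 − 1 = 74.
Z = 74 is tungsten, so the daughter is ¹⁸³₇₄W.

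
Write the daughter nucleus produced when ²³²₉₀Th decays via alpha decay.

Alpha decay: mass number changes by -4, atomic number by -2.
A: 232 − 4 = 228; Z: 90 − 2 = 88.
Z = 88 is radium, so the daughter is ²²⁸₈₈Ra.

Ra-228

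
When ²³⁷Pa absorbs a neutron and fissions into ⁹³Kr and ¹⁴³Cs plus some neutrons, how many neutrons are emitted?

2

Conserve mass number: 238 = 93 + 143 + k, so k = 238 − 236 = 2.
Check atomic number: 91 = 36 + 55 + 0 = 91. ✓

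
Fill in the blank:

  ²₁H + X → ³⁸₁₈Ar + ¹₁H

Ar-37

Conserve mass number: 2 + A = 38 + 1, so A = 37.
Conserve atomic number: 1 + Z = 18 + 1, so Z = 18.
Z = 18 is argon, so the species is ³⁷₁₈Ar.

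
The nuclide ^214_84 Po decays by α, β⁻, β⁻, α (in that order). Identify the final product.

Pb-206

Start: (A, Z) = (214, 84).
After α: (210, 82).
After β⁻: (210, 83).
After β⁻: (210, 84).
After α: (206, 82).
Z = 82 is lead.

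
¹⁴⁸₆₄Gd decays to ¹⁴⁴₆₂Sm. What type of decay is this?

alpha decay

ΔA = 144 − 148 = -4; ΔZ = 62 − 64 = -2.
A drops by 4 and Z drops by 2 — the signature of alpha emission.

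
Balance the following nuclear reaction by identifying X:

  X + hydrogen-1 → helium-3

Conserve mass number: A + 1 = 3, so A = 2.
Conserve atomic number: Z + 1 = 2, so Z = 1.
A = 2 and Z = 1 is hydrogen-2 — a deuteron.

deuteron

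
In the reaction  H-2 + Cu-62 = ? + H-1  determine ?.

Conserve mass number: 2 + 62 = A + 1, so A = 63.
Conserve atomic number: 1 + 29 = Z + 1, so Z = 29.
Z = 29 is copper, so the species is Cu-63.

Cu-63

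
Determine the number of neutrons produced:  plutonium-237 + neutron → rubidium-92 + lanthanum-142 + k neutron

4

Conserve mass number: 238 = 92 + 142 + k, so k = 238 − 234 = 4.
Check atomic number: 94 = 37 + 57 + 0 = 94. ✓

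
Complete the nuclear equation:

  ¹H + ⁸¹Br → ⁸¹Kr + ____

neutron

Conserve mass number: 1 + 81 = 81 + A, so A = 1.
Conserve atomic number: 1 + 35 = 36 + Z, so Z = 0.
A = 1 and Z = 0 is ¹n — a neutron.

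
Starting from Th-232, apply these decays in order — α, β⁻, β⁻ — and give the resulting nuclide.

Start: (A, Z) = (232, 90).
After α: (228, 88).
After β⁻: (228, 89).
After β⁻: (228, 90).
Z = 90 is thorium.

Th-228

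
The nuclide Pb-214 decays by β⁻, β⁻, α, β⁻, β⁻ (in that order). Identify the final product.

Po-210

Start: (A, Z) = (214, 82).
After β⁻: (214, 83).
After β⁻: (214, 84).
After α: (210, 82).
After β⁻: (210, 83).
After β⁻: (210, 84).
Z = 84 is polonium.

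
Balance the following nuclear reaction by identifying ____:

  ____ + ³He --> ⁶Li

triton

Conserve mass number: A + 3 = 6, so A = 3.
Conserve atomic number: Z + 2 = 3, so Z = 1.
A = 3 and Z = 1 is ³H — a triton.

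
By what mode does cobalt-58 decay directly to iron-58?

beta-plus decay or electron capture

ΔA = 58 − 58 = 0; ΔZ = 26 − 27 = -1.
A is unchanged and Z drops by 1 — a proton has become a neutron (β⁺ emission or electron capture).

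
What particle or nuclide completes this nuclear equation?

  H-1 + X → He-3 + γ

deuteron

Conserve mass number: 1 + A = 3 + 0, so A = 2.
Conserve atomic number: 1 + Z = 2 + 0, so Z = 1.
A = 2 and Z = 1 is H-2 — a deuteron.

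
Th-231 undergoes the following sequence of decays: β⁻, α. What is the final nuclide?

Start: (A, Z) = (231, 90).
After β⁻: (231, 91).
After α: (227, 89).
Z = 89 is actinium.

Ac-227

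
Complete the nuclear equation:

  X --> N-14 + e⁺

O-14

Conserve mass number: A = 14 + 0, so A = 14.
Conserve atomic number: Z = 7 + 1, so Z = 8.
Z = 8 is oxygen, so the species is O-14.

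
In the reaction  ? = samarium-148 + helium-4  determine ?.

Gd-152

Conserve mass number: A = 148 + 4, so A = 152.
Conserve atomic number: Z = 62 + 2, so Z = 64.
Z = 64 is gadolinium, so the species is gadolinium-152.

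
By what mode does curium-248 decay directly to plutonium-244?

alpha decay

ΔA = 244 − 248 = -4; ΔZ = 94 − 96 = -2.
A drops by 4 and Z drops by 2 — the signature of alpha emission.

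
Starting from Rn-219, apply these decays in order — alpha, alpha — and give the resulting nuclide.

Pb-211

Start: (A, Z) = (219, 86).
After α: (215, 84).
After α: (211, 82).
Z = 82 is lead.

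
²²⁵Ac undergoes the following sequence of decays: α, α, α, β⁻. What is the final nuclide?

Po-213

Start: (A, Z) = (225, 89).
After α: (221, 87).
After α: (217, 85).
After α: (213, 83).
After β⁻: (213, 84).
Z = 84 is polonium.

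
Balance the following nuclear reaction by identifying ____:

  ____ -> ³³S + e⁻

Conserve mass number: A = 33 + 0, so A = 33.
Conserve atomic number: Z = 16 − 1, so Z = 15.
Z = 15 is phosphorus, so the species is ³³P.

P-33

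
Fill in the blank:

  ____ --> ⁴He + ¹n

Conserve mass number: A = 4 + 1, so A = 5.
Conserve atomic number: Z = 2 + 0, so Z = 2.
Z = 2 is helium, so the species is ⁵He.

He-5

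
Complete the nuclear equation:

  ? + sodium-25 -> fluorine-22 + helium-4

Conserve mass number: A + 25 = 22 + 4, so A = 1.
Conserve atomic number: Z + 11 = 9 + 2, so Z = 0.
A = 1 and Z = 0 is neutron — a neutron.

neutron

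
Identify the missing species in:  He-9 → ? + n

Conserve mass number: 9 = A + 1, so A = 8.
Conserve atomic number: 2 = Z + 0, so Z = 2.
Z = 2 is helium, so the species is He-8.

He-8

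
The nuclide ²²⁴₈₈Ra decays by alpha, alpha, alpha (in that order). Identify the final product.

Start: (A, Z) = (224, 88).
After α: (220, 86).
After α: (216, 84).
After α: (212, 82).
Z = 82 is lead.

Pb-212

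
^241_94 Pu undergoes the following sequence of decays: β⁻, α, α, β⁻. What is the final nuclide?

Start: (A, Z) = (241, 94).
After β⁻: (241, 95).
After α: (237, 93).
After α: (233, 91).
After β⁻: (233, 92).
Z = 92 is uranium.

U-233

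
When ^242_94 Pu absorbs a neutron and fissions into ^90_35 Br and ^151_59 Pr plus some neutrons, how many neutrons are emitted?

2

Conserve mass number: 243 = 90 + 151 + k, so k = 243 − 241 = 2.
Check atomic number: 94 = 35 + 59 + 0 = 94. ✓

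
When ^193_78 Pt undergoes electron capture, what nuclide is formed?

Electron capture: mass number changes by +0, atomic number by -1.
A: 193 = 193; Z: 78 − 1 = 77.
Z = 77 is iridium, so the daughter is ^193_77 Ir.

Ir-193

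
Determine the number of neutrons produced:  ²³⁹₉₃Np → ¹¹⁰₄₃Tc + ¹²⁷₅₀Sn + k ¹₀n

2

Conserve mass number: 239 = 110 + 127 + k, so k = 239 − 237 = 2.
Check atomic number: 93 = 43 + 50 + 0 = 93. ✓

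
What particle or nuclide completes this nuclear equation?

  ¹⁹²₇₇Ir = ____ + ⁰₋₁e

Conserve mass number: 192 = A + 0, so A = 192.
Conserve atomic number: 77 = Z − 1, so Z = 78.
Z = 78 is platinum, so the species is ¹⁹²₇₈Pt.

Pt-192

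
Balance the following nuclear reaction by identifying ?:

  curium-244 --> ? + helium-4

Conserve mass number: 244 = A + 4, so A = 240.
Conserve atomic number: 96 = Z + 2, so Z = 94.
Z = 94 is plutonium, so the species is plutonium-240.

Pu-240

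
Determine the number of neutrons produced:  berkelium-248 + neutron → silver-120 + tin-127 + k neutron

2

Conserve mass number: 249 = 120 + 127 + k, so k = 249 − 247 = 2.
Check atomic number: 97 = 47 + 50 + 0 = 97. ✓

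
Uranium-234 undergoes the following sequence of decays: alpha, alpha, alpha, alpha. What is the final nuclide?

Po-218

Start: (A, Z) = (234, 92).
After α: (230, 90).
After α: (226, 88).
After α: (222, 86).
After α: (218, 84).
Z = 84 is polonium.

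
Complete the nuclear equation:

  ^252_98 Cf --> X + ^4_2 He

Conserve mass number: 252 = A + 4, so A = 248.
Conserve atomic number: 98 = Z + 2, so Z = 96.
Z = 96 is curium, so the species is ^248_96 Cm.

Cm-248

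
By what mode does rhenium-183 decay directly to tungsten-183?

ΔA = 183 − 183 = 0; ΔZ = 74 − 75 = -1.
A is unchanged and Z drops by 1 — a proton has become a neutron (β⁺ emission or electron capture).

beta-plus decay or electron capture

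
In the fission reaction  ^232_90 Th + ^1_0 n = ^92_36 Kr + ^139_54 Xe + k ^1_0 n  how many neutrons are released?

2

Conserve mass number: 233 = 92 + 139 + k, so k = 233 − 231 = 2.
Check atomic number: 90 = 36 + 54 + 0 = 90. ✓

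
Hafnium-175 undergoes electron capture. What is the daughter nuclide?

Lu-175

Electron capture: mass number changes by +0, atomic number by -1.
A: 175 = 175; Z: 72 − 1 = 71.
Z = 71 is lutetium, so the daughter is lutetium-175.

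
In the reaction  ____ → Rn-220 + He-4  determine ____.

Ra-224

Conserve mass number: A = 220 + 4, so A = 224.
Conserve atomic number: Z = 86 + 2, so Z = 88.
Z = 88 is radium, so the species is Ra-224.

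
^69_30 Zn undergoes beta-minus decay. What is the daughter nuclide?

Ga-69

Beta-minus decay: mass number changes by +0, atomic number by +1.
A: 69 = 69; Z: 30 + 1 = 31.
Z = 31 is gallium, so the daughter is ^69_31 Ga.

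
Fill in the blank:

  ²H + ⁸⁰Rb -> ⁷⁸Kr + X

alpha particle

Conserve mass number: 2 + 80 = 78 + A, so A = 4.
Conserve atomic number: 1 + 37 = 36 + Z, so Z = 2.
A = 4 and Z = 2 is ⁴He — an alpha particle.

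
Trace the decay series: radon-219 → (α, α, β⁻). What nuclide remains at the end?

Bi-211

Start: (A, Z) = (219, 86).
After α: (215, 84).
After α: (211, 82).
After β⁻: (211, 83).
Z = 83 is bismuth.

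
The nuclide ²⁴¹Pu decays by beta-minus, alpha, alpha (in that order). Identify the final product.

Start: (A, Z) = (241, 94).
After β⁻: (241, 95).
After α: (237, 93).
After α: (233, 91).
Z = 91 is protactinium.

Pa-233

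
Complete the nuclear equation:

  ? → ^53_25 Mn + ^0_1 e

Conserve mass number: A = 53 + 0, so A = 53.
Conserve atomic number: Z = 25 + 1, so Z = 26.
Z = 26 is iron, so the species is ^53_26 Fe.

Fe-53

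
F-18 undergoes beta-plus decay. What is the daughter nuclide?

Beta-plus decay: mass number changes by +0, atomic number by -1.
A: 18 = 18; Z: 9 − 1 = 8.
Z = 8 is oxygen, so the daughter is O-18.

O-18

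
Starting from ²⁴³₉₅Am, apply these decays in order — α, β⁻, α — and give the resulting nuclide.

Start: (A, Z) = (243, 95).
After α: (239, 93).
After β⁻: (239, 94).
After α: (235, 92).
Z = 92 is uranium.

U-235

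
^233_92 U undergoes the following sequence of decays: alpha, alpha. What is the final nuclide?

Ra-225

Start: (A, Z) = (233, 92).
After α: (229, 90).
After α: (225, 88).
Z = 88 is radium.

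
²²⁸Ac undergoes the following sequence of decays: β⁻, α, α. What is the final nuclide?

Start: (A, Z) = (228, 89).
After β⁻: (228, 90).
After α: (224, 88).
After α: (220, 86).
Z = 86 is radon.

Rn-220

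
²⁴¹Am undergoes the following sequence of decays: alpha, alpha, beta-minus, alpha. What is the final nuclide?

Start: (A, Z) = (241, 95).
After α: (237, 93).
After α: (233, 91).
After β⁻: (233, 92).
After α: (229, 90).
Z = 90 is thorium.

Th-229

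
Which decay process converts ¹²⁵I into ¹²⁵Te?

ΔA = 125 − 125 = 0; ΔZ = 52 − 53 = -1.
A is unchanged and Z drops by 1 — a proton has become a neutron (β⁺ emission or electron capture).

beta-plus decay or electron capture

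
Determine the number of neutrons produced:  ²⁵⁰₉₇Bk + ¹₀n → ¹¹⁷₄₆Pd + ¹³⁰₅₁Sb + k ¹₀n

4

Conserve mass number: 251 = 117 + 130 + k, so k = 251 − 247 = 4.
Check atomic number: 97 = 46 + 51 + 0 = 97. ✓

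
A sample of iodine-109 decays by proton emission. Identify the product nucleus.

Te-108

Proton emission: mass number changes by -1, atomic number by -1.
A: 109 − 1 = 108; Z: 53 − 1 = 52.
Z = 52 is tellurium, so the daughter is tellurium-108.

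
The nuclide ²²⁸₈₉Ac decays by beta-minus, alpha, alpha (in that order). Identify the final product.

Start: (A, Z) = (228, 89).
After β⁻: (228, 90).
After α: (224, 88).
After α: (220, 86).
Z = 86 is radon.

Rn-220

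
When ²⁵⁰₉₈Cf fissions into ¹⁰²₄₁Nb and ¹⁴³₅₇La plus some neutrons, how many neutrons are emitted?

Conserve mass number: 250 = 102 + 143 + k, so k = 250 − 245 = 5.
Check atomic number: 98 = 41 + 57 + 0 = 98. ✓

5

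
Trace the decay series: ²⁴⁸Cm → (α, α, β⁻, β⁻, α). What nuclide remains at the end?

U-236

Start: (A, Z) = (248, 96).
After α: (244, 94).
After α: (240, 92).
After β⁻: (240, 93).
After β⁻: (240, 94).
After α: (236, 92).
Z = 92 is uranium.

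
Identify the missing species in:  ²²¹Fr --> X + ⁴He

At-217

Conserve mass number: 221 = A + 4, so A = 217.
Conserve atomic number: 87 = Z + 2, so Z = 85.
Z = 85 is astatine, so the species is ²¹⁷At.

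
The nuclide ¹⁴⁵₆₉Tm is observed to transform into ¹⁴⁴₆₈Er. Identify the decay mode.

proton emission

ΔA = 144 − 145 = -1; ΔZ = 68 − 69 = -1.
A drops by 1 and Z drops by 1 — a proton was emitted.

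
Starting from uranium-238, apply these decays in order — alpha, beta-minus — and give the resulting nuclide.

Pa-234

Start: (A, Z) = (238, 92).
After α: (234, 90).
After β⁻: (234, 91).
Z = 91 is protactinium.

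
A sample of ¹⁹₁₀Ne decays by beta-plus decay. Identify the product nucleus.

Beta-plus decay: mass number changes by +0, atomic number by -1.
A: 19 = 19; Z: 10 − 1 = 9.
Z = 9 is fluorine, so the daughter is ¹⁹₉F.

F-19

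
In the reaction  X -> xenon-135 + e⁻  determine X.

Conserve mass number: A = 135 + 0, so A = 135.
Conserve atomic number: Z = 54 − 1, so Z = 53.
Z = 53 is iodine, so the species is iodine-135.

I-135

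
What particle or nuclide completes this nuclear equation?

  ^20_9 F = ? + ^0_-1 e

Conserve mass number: 20 = A + 0, so A = 20.
Conserve atomic number: 9 = Z − 1, so Z = 10.
Z = 10 is neon, so the species is ^20_10 Ne.

Ne-20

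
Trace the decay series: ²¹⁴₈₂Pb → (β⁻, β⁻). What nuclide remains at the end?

Po-214

Start: (A, Z) = (214, 82).
After β⁻: (214, 83).
After β⁻: (214, 84).
Z = 84 is polonium.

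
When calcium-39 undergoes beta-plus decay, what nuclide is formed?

Beta-plus decay: mass number changes by +0, atomic number by -1.
A: 39 = 39; Z: 20 − 1 = 19.
Z = 19 is potassium, so the daughter is potassium-39.

K-39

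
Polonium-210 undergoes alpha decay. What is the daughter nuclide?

Pb-206

Alpha decay: mass number changes by -4, atomic number by -2.
A: 210 − 4 = 206; Z: 84 − 2 = 82.
Z = 82 is lead, so the daughter is lead-206.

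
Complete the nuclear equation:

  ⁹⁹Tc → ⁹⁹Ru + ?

beta-minus particle

Conserve mass number: 99 = 99 + A, so A = 0.
Conserve atomic number: 43 = 44 + Z, so Z = -1.
A = 0 and Z = -1 is e⁻ — a beta-minus particle.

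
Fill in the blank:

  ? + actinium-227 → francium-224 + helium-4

neutron

Conserve mass number: A + 227 = 224 + 4, so A = 1.
Conserve atomic number: Z + 89 = 87 + 2, so Z = 0.
A = 1 and Z = 0 is neutron — a neutron.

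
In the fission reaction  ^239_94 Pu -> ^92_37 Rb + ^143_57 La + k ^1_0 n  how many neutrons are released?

Conserve mass number: 239 = 92 + 143 + k, so k = 239 − 235 = 4.
Check atomic number: 94 = 37 + 57 + 0 = 94. ✓

4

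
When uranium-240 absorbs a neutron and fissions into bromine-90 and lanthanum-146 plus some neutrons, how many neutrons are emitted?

5

Conserve mass number: 241 = 90 + 146 + k, so k = 241 − 236 = 5.
Check atomic number: 92 = 35 + 57 + 0 = 92. ✓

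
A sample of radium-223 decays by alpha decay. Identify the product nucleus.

Alpha decay: mass number changes by -4, atomic number by -2.
A: 223 − 4 = 219; Z: 88 − 2 = 86.
Z = 86 is radon, so the daughter is radon-219.

Rn-219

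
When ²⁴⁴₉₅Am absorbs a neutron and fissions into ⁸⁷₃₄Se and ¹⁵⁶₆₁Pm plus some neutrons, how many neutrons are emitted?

Conserve mass number: 245 = 87 + 156 + k, so k = 245 − 243 = 2.
Check atomic number: 95 = 34 + 61 + 0 = 95. ✓

2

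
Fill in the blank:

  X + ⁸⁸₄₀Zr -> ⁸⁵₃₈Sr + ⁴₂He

neutron

Conserve mass number: A + 88 = 85 + 4, so A = 1.
Conserve atomic number: Z + 40 = 38 + 2, so Z = 0.
A = 1 and Z = 0 is ¹₀n — a neutron.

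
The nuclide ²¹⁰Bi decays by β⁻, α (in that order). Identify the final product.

Start: (A, Z) = (210, 83).
After β⁻: (210, 84).
After α: (206, 82).
Z = 82 is lead.

Pb-206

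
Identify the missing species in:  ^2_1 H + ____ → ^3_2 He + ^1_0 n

deuteron

Conserve mass number: 2 + A = 3 + 1, so A = 2.
Conserve atomic number: 1 + Z = 2 + 0, so Z = 1.
A = 2 and Z = 1 is ^2_1 H — a deuteron.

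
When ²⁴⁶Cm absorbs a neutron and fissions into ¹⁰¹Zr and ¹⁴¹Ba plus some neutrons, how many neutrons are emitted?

5

Conserve mass number: 247 = 101 + 141 + k, so k = 247 − 242 = 5.
Check atomic number: 96 = 40 + 56 + 0 = 96. ✓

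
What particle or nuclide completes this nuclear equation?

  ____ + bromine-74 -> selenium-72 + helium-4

Conserve mass number: A + 74 = 72 + 4, so A = 2.
Conserve atomic number: Z + 35 = 34 + 2, so Z = 1.
A = 2 and Z = 1 is hydrogen-2 — a deuteron.

deuteron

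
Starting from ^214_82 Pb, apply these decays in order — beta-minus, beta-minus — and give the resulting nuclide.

Po-214

Start: (A, Z) = (214, 82).
After β⁻: (214, 83).
After β⁻: (214, 84).
Z = 84 is polonium.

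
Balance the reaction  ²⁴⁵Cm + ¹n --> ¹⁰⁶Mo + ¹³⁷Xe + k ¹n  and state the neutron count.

Conserve mass number: 246 = 106 + 137 + k, so k = 246 − 243 = 3.
Check atomic number: 96 = 42 + 54 + 0 = 96. ✓

3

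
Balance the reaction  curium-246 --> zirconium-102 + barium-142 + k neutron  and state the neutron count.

Conserve mass number: 246 = 102 + 142 + k, so k = 246 − 244 = 2.
Check atomic number: 96 = 40 + 56 + 0 = 96. ✓

2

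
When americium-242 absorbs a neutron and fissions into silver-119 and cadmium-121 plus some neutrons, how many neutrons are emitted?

3

Conserve mass number: 243 = 119 + 121 + k, so k = 243 − 240 = 3.
Check atomic number: 95 = 47 + 48 + 0 = 95. ✓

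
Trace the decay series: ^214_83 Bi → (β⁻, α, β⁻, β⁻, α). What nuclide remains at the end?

Start: (A, Z) = (214, 83).
After β⁻: (214, 84).
After α: (210, 82).
After β⁻: (210, 83).
After β⁻: (210, 84).
After α: (206, 82).
Z = 82 is lead.

Pb-206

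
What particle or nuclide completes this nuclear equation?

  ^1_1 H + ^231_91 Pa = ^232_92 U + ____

Conserve mass number: 1 + 231 = 232 + A, so A = 0.
Conserve atomic number: 1 + 91 = 92 + Z, so Z = 0.
A = 0 and Z = 0 is ^0_0 γ — a gamma ray.

gamma ray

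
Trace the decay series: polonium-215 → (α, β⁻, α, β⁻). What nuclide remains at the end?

Pb-207

Start: (A, Z) = (215, 84).
After α: (211, 82).
After β⁻: (211, 83).
After α: (207, 81).
After β⁻: (207, 82).
Z = 82 is lead.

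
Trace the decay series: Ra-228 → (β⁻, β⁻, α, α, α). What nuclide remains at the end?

Po-216

Start: (A, Z) = (228, 88).
After β⁻: (228, 89).
After β⁻: (228, 90).
After α: (224, 88).
After α: (220, 86).
After α: (216, 84).
Z = 84 is polonium.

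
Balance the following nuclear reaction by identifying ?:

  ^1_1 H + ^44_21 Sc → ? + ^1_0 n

Ti-44

Conserve mass number: 1 + 44 = A + 1, so A = 44.
Conserve atomic number: 1 + 21 = Z + 0, so Z = 22.
Z = 22 is titanium, so the species is ^44_22 Ti.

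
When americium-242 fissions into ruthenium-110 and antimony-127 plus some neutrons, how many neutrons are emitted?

5

Conserve mass number: 242 = 110 + 127 + k, so k = 242 − 237 = 5.
Check atomic number: 95 = 44 + 51 + 0 = 95. ✓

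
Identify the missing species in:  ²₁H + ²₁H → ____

He-4

Conserve mass number: 2 + 2 = A, so A = 4.
Conserve atomic number: 1 + 1 = Z, so Z = 2.
A = 4 and Z = 2 is ⁴₂He — an alpha particle.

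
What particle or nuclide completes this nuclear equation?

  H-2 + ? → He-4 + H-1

He-3

Conserve mass number: 2 + A = 4 + 1, so A = 3.
Conserve atomic number: 1 + Z = 2 + 1, so Z = 2.
Z = 2 is helium, so the species is He-3.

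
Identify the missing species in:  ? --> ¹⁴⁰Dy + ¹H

Conserve mass number: A = 140 + 1, so A = 141.
Conserve atomic number: Z = 66 + 1, so Z = 67.
Z = 67 is holmium, so the species is ¹⁴¹Ho.

Ho-141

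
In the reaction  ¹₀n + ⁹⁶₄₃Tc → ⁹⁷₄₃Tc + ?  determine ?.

gamma ray

Conserve mass number: 1 + 96 = 97 + A, so A = 0.
Conserve atomic number: 0 + 43 = 43 + Z, so Z = 0.
A = 0 and Z = 0 is ⁰₀γ — a gamma ray.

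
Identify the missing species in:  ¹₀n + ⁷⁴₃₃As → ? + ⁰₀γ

As-75

Conserve mass number: 1 + 74 = A + 0, so A = 75.
Conserve atomic number: 0 + 33 = Z + 0, so Z = 33.
Z = 33 is arsenic, so the species is ⁷⁵₃₃As.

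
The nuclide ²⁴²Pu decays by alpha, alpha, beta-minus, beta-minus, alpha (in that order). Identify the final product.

Start: (A, Z) = (242, 94).
After α: (238, 92).
After α: (234, 90).
After β⁻: (234, 91).
After β⁻: (234, 92).
After α: (230, 90).
Z = 90 is thorium.

Th-230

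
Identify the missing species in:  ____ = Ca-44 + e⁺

Sc-44

Conserve mass number: A = 44 + 0, so A = 44.
Conserve atomic number: Z = 20 + 1, so Z = 21.
Z = 21 is scandium, so the species is Sc-44.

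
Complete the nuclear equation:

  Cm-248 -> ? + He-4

Conserve mass number: 248 = A + 4, so A = 244.
Conserve atomic number: 96 = Z + 2, so Z = 94.
Z = 94 is plutonium, so the species is Pu-244.

Pu-244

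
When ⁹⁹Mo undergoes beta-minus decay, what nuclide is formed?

Tc-99

Beta-minus decay: mass number changes by +0, atomic number by +1.
A: 99 = 99; Z: 42 + 1 = 43.
Z = 43 is technetium, so the daughter is ⁹⁹Tc.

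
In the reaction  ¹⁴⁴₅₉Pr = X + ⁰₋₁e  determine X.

Nd-144

Conserve mass number: 144 = A + 0, so A = 144.
Conserve atomic number: 59 = Z − 1, so Z = 60.
Z = 60 is neodymium, so the species is ¹⁴⁴₆₀Nd.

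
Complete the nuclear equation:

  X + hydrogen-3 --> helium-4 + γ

proton

Conserve mass number: A + 3 = 4 + 0, so A = 1.
Conserve atomic number: Z + 1 = 2 + 0, so Z = 1.
A = 1 and Z = 1 is hydrogen-1 — a proton.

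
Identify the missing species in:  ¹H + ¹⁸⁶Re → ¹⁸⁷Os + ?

gamma ray

Conserve mass number: 1 + 186 = 187 + A, so A = 0.
Conserve atomic number: 1 + 75 = 76 + Z, so Z = 0.
A = 0 and Z = 0 is γ — a gamma ray.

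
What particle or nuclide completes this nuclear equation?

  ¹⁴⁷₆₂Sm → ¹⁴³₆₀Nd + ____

alpha particle

Conserve mass number: 147 = 143 + A, so A = 4.
Conserve atomic number: 62 = 60 + Z, so Z = 2.
A = 4 and Z = 2 is ⁴₂He — an alpha particle.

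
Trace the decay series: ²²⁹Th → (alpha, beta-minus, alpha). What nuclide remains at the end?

Start: (A, Z) = (229, 90).
After α: (225, 88).
After β⁻: (225, 89).
After α: (221, 87).
Z = 87 is francium.

Fr-221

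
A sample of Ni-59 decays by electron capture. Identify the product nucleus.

Electron capture: mass number changes by +0, atomic number by -1.
A: 59 = 59; Z: 28 − 1 = 27.
Z = 27 is cobalt, so the daughter is Co-59.

Co-59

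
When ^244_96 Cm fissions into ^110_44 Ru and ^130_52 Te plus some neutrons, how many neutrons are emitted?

Conserve mass number: 244 = 110 + 130 + k, so k = 244 − 240 = 4.
Check atomic number: 96 = 44 + 52 + 0 = 96. ✓

4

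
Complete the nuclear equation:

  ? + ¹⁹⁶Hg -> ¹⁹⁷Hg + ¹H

Conserve mass number: A + 196 = 197 + 1, so A = 2.
Conserve atomic number: Z + 80 = 80 + 1, so Z = 1.
A = 2 and Z = 1 is ²H — a deuteron.

deuteron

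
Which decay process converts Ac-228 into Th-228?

ΔA = 228 − 228 = 0; ΔZ = 90 − 89 = +1.
A is unchanged and Z rises by 1 — a neutron has become a proton (β⁻ decay).

beta-minus decay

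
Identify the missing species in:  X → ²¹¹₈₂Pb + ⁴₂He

Po-215

Conserve mass number: A = 211 + 4, so A = 215.
Conserve atomic number: Z = 82 + 2, so Z = 84.
Z = 84 is polonium, so the species is ²¹⁵₈₄Po.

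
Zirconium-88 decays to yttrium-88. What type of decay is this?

ΔA = 88 − 88 = 0; ΔZ = 39 − 40 = -1.
A is unchanged and Z drops by 1 — a proton has become a neutron (β⁺ emission or electron capture).

beta-plus decay or electron capture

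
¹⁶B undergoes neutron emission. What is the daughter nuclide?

Neutron emission: mass number changes by -1, atomic number by +0.
A: 16 − 1 = 15; Z: 5 = 5.
Z = 5 is boron, so the daughter is ¹⁵B.

B-15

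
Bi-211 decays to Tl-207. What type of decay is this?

ΔA = 207 − 211 = -4; ΔZ = 81 − 83 = -2.
A drops by 4 and Z drops by 2 — the signature of alpha emission.

alpha decay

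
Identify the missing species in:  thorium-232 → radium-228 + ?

alpha particle

Conserve mass number: 232 = 228 + A, so A = 4.
Conserve atomic number: 90 = 88 + Z, so Z = 2.
A = 4 and Z = 2 is helium-4 — an alpha particle.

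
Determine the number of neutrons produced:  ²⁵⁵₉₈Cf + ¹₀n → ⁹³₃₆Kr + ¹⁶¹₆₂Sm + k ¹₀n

2

Conserve mass number: 256 = 93 + 161 + k, so k = 256 − 254 = 2.
Check atomic number: 98 = 36 + 62 + 0 = 98. ✓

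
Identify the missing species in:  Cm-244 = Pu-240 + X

alpha particle

Conserve mass number: 244 = 240 + A, so A = 4.
Conserve atomic number: 96 = 94 + Z, so Z = 2.
A = 4 and Z = 2 is He-4 — an alpha particle.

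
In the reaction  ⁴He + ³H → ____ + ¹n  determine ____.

Conserve mass number: 4 + 3 = A + 1, so A = 6.
Conserve atomic number: 2 + 1 = Z + 0, so Z = 3.
Z = 3 is lithium, so the species is ⁶Li.

Li-6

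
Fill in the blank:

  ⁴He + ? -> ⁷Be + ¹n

alpha particle

Conserve mass number: 4 + A = 7 + 1, so A = 4.
Conserve atomic number: 2 + Z = 4 + 0, so Z = 2.
A = 4 and Z = 2 is ⁴He — an alpha particle.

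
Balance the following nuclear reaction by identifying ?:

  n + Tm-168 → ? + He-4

Ho-165

Conserve mass number: 1 + 168 = A + 4, so A = 165.
Conserve atomic number: 0 + 69 = Z + 2, so Z = 67.
Z = 67 is holmium, so the species is Ho-165.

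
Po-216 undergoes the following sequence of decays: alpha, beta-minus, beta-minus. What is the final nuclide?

Po-212

Start: (A, Z) = (216, 84).
After α: (212, 82).
After β⁻: (212, 83).
After β⁻: (212, 84).
Z = 84 is polonium.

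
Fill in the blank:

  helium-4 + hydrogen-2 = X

Conserve mass number: 4 + 2 = A, so A = 6.
Conserve atomic number: 2 + 1 = Z, so Z = 3.
Z = 3 is lithium, so the species is lithium-6.

Li-6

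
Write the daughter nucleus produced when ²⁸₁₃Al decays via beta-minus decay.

Beta-minus decay: mass number changes by +0, atomic number by +1.
A: 28 = 28; Z: 13 + 1 = 14.
Z = 14 is silicon, so the daughter is ²⁸₁₄Si.

Si-28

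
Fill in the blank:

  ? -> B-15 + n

Conserve mass number: A = 15 + 1, so A = 16.
Conserve atomic number: Z = 5 + 0, so Z = 5.
Z = 5 is boron, so the species is B-16.

B-16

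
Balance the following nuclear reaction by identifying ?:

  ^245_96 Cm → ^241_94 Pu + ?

alpha particle

Conserve mass number: 245 = 241 + A, so A = 4.
Conserve atomic number: 96 = 94 + Z, so Z = 2.
A = 4 and Z = 2 is ^4_2 He — an alpha particle.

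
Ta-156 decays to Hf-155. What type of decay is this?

ΔA = 155 − 156 = -1; ΔZ = 72 − 73 = -1.
A drops by 1 and Z drops by 1 — a proton was emitted.

proton emission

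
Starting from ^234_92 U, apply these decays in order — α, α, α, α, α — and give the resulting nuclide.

Pb-214

Start: (A, Z) = (234, 92).
After α: (230, 90).
After α: (226, 88).
After α: (222, 86).
After α: (218, 84).
After α: (214, 82).
Z = 82 is lead.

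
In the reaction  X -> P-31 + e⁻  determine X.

Conserve mass number: A = 31 + 0, so A = 31.
Conserve atomic number: Z = 15 − 1, so Z = 14.
Z = 14 is silicon, so the species is Si-31.

Si-31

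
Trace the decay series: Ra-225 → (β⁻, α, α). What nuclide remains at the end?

Start: (A, Z) = (225, 88).
After β⁻: (225, 89).
After α: (221, 87).
After α: (217, 85).
Z = 85 is astatine.

At-217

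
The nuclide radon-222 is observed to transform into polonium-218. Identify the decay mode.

alpha decay

ΔA = 218 − 222 = -4; ΔZ = 84 − 86 = -2.
A drops by 4 and Z drops by 2 — the signature of alpha emission.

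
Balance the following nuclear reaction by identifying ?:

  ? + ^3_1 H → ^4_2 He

proton

Conserve mass number: A + 3 = 4, so A = 1.
Conserve atomic number: Z + 1 = 2, so Z = 1.
A = 1 and Z = 1 is ^1_1 H — a proton.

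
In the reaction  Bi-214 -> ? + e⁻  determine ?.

Po-214

Conserve mass number: 214 = A + 0, so A = 214.
Conserve atomic number: 83 = Z − 1, so Z = 84.
Z = 84 is polonium, so the species is Po-214.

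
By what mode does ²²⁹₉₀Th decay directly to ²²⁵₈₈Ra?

alpha decay

ΔA = 225 − 229 = -4; ΔZ = 88 − 90 = -2.
A drops by 4 and Z drops by 2 — the signature of alpha emission.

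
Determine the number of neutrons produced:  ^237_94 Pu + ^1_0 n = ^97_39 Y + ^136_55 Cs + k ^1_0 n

Conserve mass number: 238 = 97 + 136 + k, so k = 238 − 233 = 5.
Check atomic number: 94 = 39 + 55 + 0 = 94. ✓

5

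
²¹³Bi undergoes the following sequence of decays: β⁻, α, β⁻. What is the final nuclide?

Start: (A, Z) = (213, 83).
After β⁻: (213, 84).
After α: (209, 82).
After β⁻: (209, 83).
Z = 83 is bismuth.

Bi-209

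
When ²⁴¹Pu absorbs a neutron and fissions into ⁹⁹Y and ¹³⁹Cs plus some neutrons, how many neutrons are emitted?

4

Conserve mass number: 242 = 99 + 139 + k, so k = 242 − 238 = 4.
Check atomic number: 94 = 39 + 55 + 0 = 94. ✓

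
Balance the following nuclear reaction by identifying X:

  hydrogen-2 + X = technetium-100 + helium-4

Ru-102

Conserve mass number: 2 + A = 100 + 4, so A = 102.
Conserve atomic number: 1 + Z = 43 + 2, so Z = 44.
Z = 44 is ruthenium, so the species is ruthenium-102.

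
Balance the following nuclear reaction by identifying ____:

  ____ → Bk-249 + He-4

Conserve mass number: A = 249 + 4, so A = 253.
Conserve atomic number: Z = 97 + 2, so Z = 99.
Z = 99 is einsteinium, so the species is Es-253.

Es-253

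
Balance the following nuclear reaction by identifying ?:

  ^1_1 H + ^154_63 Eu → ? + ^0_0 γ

Gd-155

Conserve mass number: 1 + 154 = A + 0, so A = 155.
Conserve atomic number: 1 + 63 = Z + 0, so Z = 64.
Z = 64 is gadolinium, so the species is ^155_64 Gd.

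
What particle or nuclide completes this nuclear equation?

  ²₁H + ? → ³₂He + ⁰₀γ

proton

Conserve mass number: 2 + A = 3 + 0, so A = 1.
Conserve atomic number: 1 + Z = 2 + 0, so Z = 1.
A = 1 and Z = 1 is ¹₁H — a proton.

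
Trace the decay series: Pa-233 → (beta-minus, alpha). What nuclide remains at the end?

Start: (A, Z) = (233, 91).
After β⁻: (233, 92).
After α: (229, 90).
Z = 90 is thorium.

Th-229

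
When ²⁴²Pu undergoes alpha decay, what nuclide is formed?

Alpha decay: mass number changes by -4, atomic number by -2.
A: 242 − 4 = 238; Z: 94 − 2 = 92.
Z = 92 is uranium, so the daughter is ²³⁸U.

U-238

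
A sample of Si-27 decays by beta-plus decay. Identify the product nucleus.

Beta-plus decay: mass number changes by +0, atomic number by -1.
A: 27 = 27; Z: 14 − 1 = 13.
Z = 13 is aluminium, so the daughter is Al-27.

Al-27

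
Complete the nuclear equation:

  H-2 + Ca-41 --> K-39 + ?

alpha particle

Conserve mass number: 2 + 41 = 39 + A, so A = 4.
Conserve atomic number: 1 + 20 = 19 + Z, so Z = 2.
A = 4 and Z = 2 is He-4 — an alpha particle.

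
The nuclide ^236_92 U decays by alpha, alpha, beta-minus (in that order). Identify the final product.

Start: (A, Z) = (236, 92).
After α: (232, 90).
After α: (228, 88).
After β⁻: (228, 89).
Z = 89 is actinium.

Ac-228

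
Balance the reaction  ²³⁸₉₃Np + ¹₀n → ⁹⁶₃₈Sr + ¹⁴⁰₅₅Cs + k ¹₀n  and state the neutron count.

Conserve mass number: 239 = 96 + 140 + k, so k = 239 − 236 = 3.
Check atomic number: 93 = 38 + 55 + 0 = 93. ✓

3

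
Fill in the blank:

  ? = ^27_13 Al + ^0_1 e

Si-27

Conserve mass number: A = 27 + 0, so A = 27.
Conserve atomic number: Z = 13 + 1, so Z = 14.
Z = 14 is silicon, so the species is ^27_14 Si.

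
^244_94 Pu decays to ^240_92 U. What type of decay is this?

alpha decay

ΔA = 240 − 244 = -4; ΔZ = 92 − 94 = -2.
A drops by 4 and Z drops by 2 — the signature of alpha emission.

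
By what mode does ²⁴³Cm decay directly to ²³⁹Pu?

alpha decay

ΔA = 239 − 243 = -4; ΔZ = 94 − 96 = -2.
A drops by 4 and Z drops by 2 — the signature of alpha emission.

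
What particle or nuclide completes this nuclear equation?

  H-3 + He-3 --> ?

Li-6

Conserve mass number: 3 + 3 = A, so A = 6.
Conserve atomic number: 1 + 2 = Z, so Z = 3.
Z = 3 is lithium, so the species is Li-6.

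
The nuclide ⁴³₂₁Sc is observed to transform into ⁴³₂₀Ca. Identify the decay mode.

ΔA = 43 − 43 = 0; ΔZ = 20 − 21 = -1.
A is unchanged and Z drops by 1 — a proton has become a neutron (β⁺ emission or electron capture).

beta-plus decay or electron capture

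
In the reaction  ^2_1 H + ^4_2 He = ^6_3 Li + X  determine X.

gamma ray

Conserve mass number: 2 + 4 = 6 + A, so A = 0.
Conserve atomic number: 1 + 2 = 3 + Z, so Z = 0.
A = 0 and Z = 0 is ^0_0 γ — a gamma ray.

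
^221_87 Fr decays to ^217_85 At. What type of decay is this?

alpha decay

ΔA = 217 − 221 = -4; ΔZ = 85 − 87 = -2.
A drops by 4 and Z drops by 2 — the signature of alpha emission.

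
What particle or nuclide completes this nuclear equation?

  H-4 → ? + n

H-3

Conserve mass number: 4 = A + 1, so A = 3.
Conserve atomic number: 1 = Z + 0, so Z = 1.
A = 3 and Z = 1 is H-3 — a triton.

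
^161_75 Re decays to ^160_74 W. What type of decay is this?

proton emission

ΔA = 160 − 161 = -1; ΔZ = 74 − 75 = -1.
A drops by 1 and Z drops by 1 — a proton was emitted.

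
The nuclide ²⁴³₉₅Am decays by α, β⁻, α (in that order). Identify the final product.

U-235

Start: (A, Z) = (243, 95).
After α: (239, 93).
After β⁻: (239, 94).
After α: (235, 92).
Z = 92 is uranium.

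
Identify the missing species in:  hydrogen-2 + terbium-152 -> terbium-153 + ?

Conserve mass number: 2 + 152 = 153 + A, so A = 1.
Conserve atomic number: 1 + 65 = 65 + Z, so Z = 1.
A = 1 and Z = 1 is hydrogen-1 — a proton.

proton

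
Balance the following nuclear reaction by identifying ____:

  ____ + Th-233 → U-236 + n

Conserve mass number: A + 233 = 236 + 1, so A = 4.
Conserve atomic number: Z + 90 = 92 + 0, so Z = 2.
A = 4 and Z = 2 is He-4 — an alpha particle.

alpha particle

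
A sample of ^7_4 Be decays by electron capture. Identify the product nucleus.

Li-7

Electron capture: mass number changes by +0, atomic number by -1.
A: 7 = 7; Z: 4 − 1 = 3.
Z = 3 is lithium, so the daughter is ^7_3 Li.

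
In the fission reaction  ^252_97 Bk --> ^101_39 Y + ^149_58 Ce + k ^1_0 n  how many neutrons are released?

Conserve mass number: 252 = 101 + 149 + k, so k = 252 − 250 = 2.
Check atomic number: 97 = 39 + 58 + 0 = 97. ✓

2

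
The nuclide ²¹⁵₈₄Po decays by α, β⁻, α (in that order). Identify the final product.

Tl-207

Start: (A, Z) = (215, 84).
After α: (211, 82).
After β⁻: (211, 83).
After α: (207, 81).
Z = 81 is thallium.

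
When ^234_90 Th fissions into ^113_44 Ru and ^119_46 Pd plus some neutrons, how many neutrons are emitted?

2

Conserve mass number: 234 = 113 + 119 + k, so k = 234 − 232 = 2.
Check atomic number: 90 = 44 + 46 + 0 = 90. ✓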